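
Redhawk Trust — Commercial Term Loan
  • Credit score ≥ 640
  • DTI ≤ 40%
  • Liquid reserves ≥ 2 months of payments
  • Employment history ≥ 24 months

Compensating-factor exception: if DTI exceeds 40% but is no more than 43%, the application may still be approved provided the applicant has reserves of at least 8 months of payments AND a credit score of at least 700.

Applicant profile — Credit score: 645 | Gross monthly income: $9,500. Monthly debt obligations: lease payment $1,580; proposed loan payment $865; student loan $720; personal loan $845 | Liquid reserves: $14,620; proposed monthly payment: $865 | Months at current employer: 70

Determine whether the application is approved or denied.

Credit score 645 ≥ 640 (meets base)
Total debts = (1,580 + 865 + 720 + 845) = 4,010. DTI = 4,010/9,500 = 42.2% > 40% — standard DTI limit exceeded.
Liquid reserves cover 14,620/865 = 16.9 months — ≥ 2 required
Employment 70 ≥ 24 months
42.2% falls in the override range (40%–43%), so the compensating-factor test applies.
Override check — reserves: 16.9 mo (ok); score: 645 (below 700).
Compensating-factor requirement not fully met.

Denied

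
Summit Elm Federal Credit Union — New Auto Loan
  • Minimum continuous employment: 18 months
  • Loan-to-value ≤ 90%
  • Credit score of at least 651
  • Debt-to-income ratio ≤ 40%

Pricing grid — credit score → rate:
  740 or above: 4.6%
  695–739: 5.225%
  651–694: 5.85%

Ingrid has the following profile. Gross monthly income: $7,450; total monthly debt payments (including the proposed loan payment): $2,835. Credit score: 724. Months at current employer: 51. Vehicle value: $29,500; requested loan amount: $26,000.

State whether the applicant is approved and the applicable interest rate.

Approved at 5.225%

Credit score 724 ≥ 651 (meets minimum)
LTV: 26,000 ÷ 29,500 = 88.1%, within 90% cap
DTI: 2,835 ÷ 7,450 = 38.1%, within the 40% cap
Employment 51 ≥ 18 months
All requirements met. Score 724 falls in the 695–739 tier → 5.225%.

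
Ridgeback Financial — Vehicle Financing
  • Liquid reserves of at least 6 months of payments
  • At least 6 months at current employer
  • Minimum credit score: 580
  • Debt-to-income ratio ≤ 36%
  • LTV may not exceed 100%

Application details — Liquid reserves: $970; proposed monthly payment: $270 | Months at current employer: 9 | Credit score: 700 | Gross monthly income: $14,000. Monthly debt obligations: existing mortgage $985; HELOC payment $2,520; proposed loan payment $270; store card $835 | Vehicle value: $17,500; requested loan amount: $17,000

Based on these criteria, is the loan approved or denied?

Reserves = 970/270 = 3.6 months < 6
Employment 9 ≥ 6 months
Credit score 700 ≥ 580 (meets)
Total monthly debts = (985 + 2,520 + 270 + 835) = 4,610. DTI: 4,610 ÷ 14,000 = 32.9%, within the 36% cap
Loan-to-value = 17,000/17,500 = 97.1% — pass (100% max)
Fails on reserves.

Denied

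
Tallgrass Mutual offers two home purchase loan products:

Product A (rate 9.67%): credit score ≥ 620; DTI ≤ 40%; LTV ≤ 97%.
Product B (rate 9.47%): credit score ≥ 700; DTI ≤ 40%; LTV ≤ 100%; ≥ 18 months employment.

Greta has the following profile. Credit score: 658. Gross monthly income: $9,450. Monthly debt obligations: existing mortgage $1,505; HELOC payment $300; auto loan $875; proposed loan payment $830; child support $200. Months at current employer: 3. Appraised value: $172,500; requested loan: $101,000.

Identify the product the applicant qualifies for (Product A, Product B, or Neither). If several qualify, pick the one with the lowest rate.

Total debts = (1,505 + 300 + 875 + 830 + 200) = 3,710; DTI = 3,710/9,450 = 39.3%.
LTV = 101,000/172,500 = 58.6%.
Product A: score 658 ≥ 620; DTI 39.3% ≤ 40%; LTV 58.6% ≤ 97% → qualifies.
Product B: score 658 < 700; DTI 39.3% ≤ 40%; LTV 58.6% ≤ 100%; employment 3 < 18 mo → does not qualify.

Product A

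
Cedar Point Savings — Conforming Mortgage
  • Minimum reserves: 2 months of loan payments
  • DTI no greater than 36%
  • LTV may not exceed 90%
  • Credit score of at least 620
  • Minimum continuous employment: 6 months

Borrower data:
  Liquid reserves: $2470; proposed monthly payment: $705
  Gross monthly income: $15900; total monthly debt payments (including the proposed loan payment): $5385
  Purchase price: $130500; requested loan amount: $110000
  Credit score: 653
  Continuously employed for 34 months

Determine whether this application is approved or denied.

Reserves: 2,470 ÷ 705 = 3.5 months (meets 2-month minimum)
Debt-to-income = 5,385/15,900 = 33.9% — meets 36% limit
Loan-to-value = 110,000/130,500 = 84.3% — pass (90% max)
Credit score 653 ≥ 620 (meets)
Employment 34 ≥ 6 months
All criteria satisfied.

Approved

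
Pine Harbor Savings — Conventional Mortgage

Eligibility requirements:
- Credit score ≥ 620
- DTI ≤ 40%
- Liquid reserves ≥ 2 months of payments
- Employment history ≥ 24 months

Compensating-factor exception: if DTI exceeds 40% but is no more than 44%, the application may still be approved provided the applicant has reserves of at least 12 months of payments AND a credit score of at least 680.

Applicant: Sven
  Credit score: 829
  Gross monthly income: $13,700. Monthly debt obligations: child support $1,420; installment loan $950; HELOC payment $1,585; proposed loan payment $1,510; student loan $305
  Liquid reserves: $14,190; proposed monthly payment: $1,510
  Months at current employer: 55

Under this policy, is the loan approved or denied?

Denied

Credit score 829 ≥ 620 (meets base)
Total debts = (1,420 + 950 + 1,585 + 1,510 + 305) = 5,770. DTI: 5,770 ÷ 13,700 = 42.1%, over the 40% base limit.
Reserves = 14,190/1,510 = 9.4 months ≥ 2
Employment 55 ≥ 24 months
42.1% falls in the override range (40%–44%), so the compensating-factor test applies.
Reserves 9.4 < 12 months; credit score 829 ≥ 680.
Compensating-factor requirement not fully met.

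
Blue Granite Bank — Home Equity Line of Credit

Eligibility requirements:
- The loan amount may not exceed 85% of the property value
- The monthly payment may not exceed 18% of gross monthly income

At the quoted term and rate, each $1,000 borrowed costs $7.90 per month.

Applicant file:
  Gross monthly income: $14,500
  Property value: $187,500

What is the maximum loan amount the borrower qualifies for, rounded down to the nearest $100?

Payment cap: 18% × $14,500 = $2,610/month.
At $7.90 per $1,000, that supports 2,610/7.90 × 1,000 ≈ $330,379 → $330,300.
LTV cap: 85% × $187,500 = $159,375 → $159,300.
Binding constraint: loan-to-value.

$159,300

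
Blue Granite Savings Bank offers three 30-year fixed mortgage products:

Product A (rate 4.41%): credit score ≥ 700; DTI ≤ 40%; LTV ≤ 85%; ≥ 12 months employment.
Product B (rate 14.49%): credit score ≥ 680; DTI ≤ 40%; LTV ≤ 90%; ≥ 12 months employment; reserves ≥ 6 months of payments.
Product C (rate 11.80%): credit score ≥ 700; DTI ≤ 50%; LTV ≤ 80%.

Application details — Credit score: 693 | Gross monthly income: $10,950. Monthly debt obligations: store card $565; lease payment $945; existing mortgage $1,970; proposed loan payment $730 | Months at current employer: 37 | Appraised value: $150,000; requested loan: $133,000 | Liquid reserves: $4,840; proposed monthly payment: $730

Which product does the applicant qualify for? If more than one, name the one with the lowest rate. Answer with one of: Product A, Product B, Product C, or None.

Product B

Total debts = (565 + 945 + 1,970 + 730) = 4,210; DTI = 4,210/10,950 = 38.4%.
LTV = 133,000/150,000 = 88.7%.
Reserves = 4,840/730 = 6.6 months.
Product A: score 693 < 700; DTI 38.4% ≤ 40%; LTV 88.7% > 85%; employment 37 ≥ 12 mo → does not qualify.
Product B: score 693 ≥ 680; DTI 38.4% ≤ 40%; LTV 88.7% ≤ 90%; employment 37 ≥ 12 mo; reserves 6.6 ≥ 6 mo → qualifies.
Product C: score 693 < 700; DTI 38.4% ≤ 50%; LTV 88.7% > 80% → does not qualify.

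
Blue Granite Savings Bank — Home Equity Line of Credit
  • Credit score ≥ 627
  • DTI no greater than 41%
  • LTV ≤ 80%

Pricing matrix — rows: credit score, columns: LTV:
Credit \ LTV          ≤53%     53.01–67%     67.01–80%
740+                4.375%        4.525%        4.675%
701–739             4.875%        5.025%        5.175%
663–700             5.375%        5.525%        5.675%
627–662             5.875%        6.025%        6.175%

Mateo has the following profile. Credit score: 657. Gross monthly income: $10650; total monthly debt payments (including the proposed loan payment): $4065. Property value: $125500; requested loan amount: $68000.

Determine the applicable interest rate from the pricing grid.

6.025%

Credit score 657 ≥ 627; DTI: 4,065 ÷ 10,650 = 38.2%, within the 41% cap
Loan-to-value = 68,000/125,500 = 54.2% — pass (80% max)
Row: 657 falls in 627–662. Column: 54.2% falls in 53.01–67%. Rate = 6.025%.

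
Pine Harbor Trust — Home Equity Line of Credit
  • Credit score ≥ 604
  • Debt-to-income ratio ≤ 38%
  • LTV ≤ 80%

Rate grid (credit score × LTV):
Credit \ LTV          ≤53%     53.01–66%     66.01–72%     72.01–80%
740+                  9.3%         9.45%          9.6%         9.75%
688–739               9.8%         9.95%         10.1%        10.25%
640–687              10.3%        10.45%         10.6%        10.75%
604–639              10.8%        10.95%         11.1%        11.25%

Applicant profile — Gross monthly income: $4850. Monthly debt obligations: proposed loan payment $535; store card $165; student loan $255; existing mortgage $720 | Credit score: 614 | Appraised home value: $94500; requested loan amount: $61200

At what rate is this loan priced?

10.95%

Credit score 614 ≥ 604; Total monthly debts = (535 + 165 + 255 + 720) = 1,675. DTI: 1,675 ÷ 4,850 = 34.5%, within the 38% cap
Loan-to-value = 61,200/94,500 = 64.8% — pass (80% max)
Row: 614 falls in 604–639. Column: 64.8% falls in 53.01–66%. Rate = 10.95%.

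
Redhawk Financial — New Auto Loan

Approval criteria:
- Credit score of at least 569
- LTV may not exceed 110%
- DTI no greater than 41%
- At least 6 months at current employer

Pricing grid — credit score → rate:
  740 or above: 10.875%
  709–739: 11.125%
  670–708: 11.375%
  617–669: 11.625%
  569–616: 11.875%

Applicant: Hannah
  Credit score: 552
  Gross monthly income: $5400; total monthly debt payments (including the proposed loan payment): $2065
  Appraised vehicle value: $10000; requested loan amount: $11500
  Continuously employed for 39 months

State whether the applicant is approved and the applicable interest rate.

Credit score 552 < 569 (below minimum)
Debt-to-income = 2,065/5,400 = 38.2% — meets 41% limit
Loan-to-value = 11,500/10,000 = 115% — fail (110% max)
Employment 39 ≥ 6 months
Not all requirements met → denied.

Denied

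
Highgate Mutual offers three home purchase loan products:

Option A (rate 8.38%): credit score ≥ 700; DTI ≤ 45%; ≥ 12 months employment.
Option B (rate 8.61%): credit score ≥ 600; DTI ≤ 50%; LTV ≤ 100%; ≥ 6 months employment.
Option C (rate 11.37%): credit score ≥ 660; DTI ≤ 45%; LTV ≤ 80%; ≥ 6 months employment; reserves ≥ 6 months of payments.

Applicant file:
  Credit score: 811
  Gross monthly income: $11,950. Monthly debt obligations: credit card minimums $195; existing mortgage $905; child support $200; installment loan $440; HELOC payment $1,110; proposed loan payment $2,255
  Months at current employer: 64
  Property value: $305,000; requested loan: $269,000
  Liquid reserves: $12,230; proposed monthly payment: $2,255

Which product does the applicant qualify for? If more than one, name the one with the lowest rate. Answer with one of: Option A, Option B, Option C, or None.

Option A

Total debts = (195 + 905 + 200 + 440 + 1,110 + 2,255) = 5,105; DTI = 5,105/11,950 = 42.7%.
LTV = 269,000/305,000 = 88.2%.
Reserves = 12,230/2,255 = 5.4 months.
Option A: score 811 ≥ 700; DTI 42.7% ≤ 45%; employment 64 ≥ 12 mo → qualifies.
Option B: score 811 ≥ 600; DTI 42.7% ≤ 50%; LTV 88.2% ≤ 100%; employment 64 ≥ 6 mo → qualifies.
Option C: score 811 ≥ 660; DTI 42.7% ≤ 45%; LTV 88.2% > 80%; employment 64 ≥ 6 mo; reserves 5.4 < 6 mo → does not qualify.
Qualifying: Option A, Option B. Lowest rate is 8.38% → Option A.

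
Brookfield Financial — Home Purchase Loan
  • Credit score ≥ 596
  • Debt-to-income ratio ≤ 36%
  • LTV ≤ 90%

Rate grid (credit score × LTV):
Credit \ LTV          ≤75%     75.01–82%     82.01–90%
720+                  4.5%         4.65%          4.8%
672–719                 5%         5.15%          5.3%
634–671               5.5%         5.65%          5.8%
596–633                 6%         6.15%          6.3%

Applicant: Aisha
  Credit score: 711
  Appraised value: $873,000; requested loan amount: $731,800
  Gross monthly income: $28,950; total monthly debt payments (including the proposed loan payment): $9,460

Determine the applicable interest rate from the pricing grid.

Credit score 711 ≥ 596; DTI = 9,460/28,950 = 32.7% ≤ 36%
LTV: 731,800 ÷ 873,000 = 83.8%, within 90% cap
Row: 711 falls in 672–719. Column: 83.8% falls in 82.01–90%. Rate = 5.3%.

5.3%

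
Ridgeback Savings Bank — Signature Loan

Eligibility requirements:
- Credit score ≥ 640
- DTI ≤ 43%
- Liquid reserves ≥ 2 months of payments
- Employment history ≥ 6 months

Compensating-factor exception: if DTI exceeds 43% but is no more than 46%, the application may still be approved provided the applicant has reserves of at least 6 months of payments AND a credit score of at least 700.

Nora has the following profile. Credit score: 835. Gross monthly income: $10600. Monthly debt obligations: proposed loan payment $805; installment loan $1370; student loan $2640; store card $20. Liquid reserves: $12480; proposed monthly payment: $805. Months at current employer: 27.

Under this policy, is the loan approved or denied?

Approved

Credit score 835 ≥ 640 (meets base)
Total debts = (805 + 1,370 + 2,640 + 20) = 4,835. DTI: 4,835 ÷ 10,600 = 45.6%, over the 43% base limit.
Reserves: 12,480 ÷ 805 = 15.5 months (meets 2-month minimum)
Employment 27 ≥ 6 months
DTI 45.6% is within the 43%–46% exception band; checking compensating factors.
Reserves 15.5 ≥ 6 months; credit score 835 ≥ 700.
Both compensating conditions met → exception applies.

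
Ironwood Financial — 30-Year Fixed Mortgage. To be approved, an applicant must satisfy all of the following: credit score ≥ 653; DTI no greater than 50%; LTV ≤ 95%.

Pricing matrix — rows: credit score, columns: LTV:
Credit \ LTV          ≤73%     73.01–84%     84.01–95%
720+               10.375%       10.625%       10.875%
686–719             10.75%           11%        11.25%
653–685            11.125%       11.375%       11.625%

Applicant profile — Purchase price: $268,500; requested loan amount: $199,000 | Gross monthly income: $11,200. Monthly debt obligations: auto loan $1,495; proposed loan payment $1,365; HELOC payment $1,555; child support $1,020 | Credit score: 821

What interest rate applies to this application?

10.625%

Credit score 821 ≥ 653; Total monthly debts = (1,495 + 1,365 + 1,555 + 1,020) = 5,435. DTI = 5,435/11,200 = 48.5% ≤ 50%
Loan-to-value = 199,000/268,500 = 74.1% — pass (95% max)
Row: 821 falls in 720+. Column: 74.1% falls in 73.01–84%. Rate = 10.625%.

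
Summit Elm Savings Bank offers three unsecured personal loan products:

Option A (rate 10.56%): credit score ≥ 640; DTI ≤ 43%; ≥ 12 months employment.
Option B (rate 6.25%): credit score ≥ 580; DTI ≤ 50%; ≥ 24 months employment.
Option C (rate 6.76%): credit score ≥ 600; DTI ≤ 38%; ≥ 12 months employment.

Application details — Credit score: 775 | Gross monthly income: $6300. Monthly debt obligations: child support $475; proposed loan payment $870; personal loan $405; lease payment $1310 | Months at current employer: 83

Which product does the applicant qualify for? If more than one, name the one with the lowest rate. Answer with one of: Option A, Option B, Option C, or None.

Total debts = (475 + 870 + 405 + 1,310) = 3,060; DTI = 3,060/6,300 = 48.6%.
Option A: score 775 ≥ 640; DTI 48.6% > 43%; employment 83 ≥ 12 mo → does not qualify.
Option B: score 775 ≥ 580; DTI 48.6% ≤ 50%; employment 83 ≥ 24 mo → qualifies.
Option C: score 775 ≥ 600; DTI 48.6% > 38%; employment 83 ≥ 12 mo → does not qualify.

Option B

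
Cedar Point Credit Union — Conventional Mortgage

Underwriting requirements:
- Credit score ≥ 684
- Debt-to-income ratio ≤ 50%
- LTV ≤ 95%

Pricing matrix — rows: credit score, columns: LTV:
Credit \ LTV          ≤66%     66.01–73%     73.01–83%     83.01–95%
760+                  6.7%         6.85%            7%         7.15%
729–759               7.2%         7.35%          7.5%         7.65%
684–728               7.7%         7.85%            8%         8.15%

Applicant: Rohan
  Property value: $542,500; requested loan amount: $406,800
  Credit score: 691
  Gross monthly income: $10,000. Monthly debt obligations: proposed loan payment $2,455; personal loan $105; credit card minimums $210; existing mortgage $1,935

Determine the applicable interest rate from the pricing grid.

Credit score 691 ≥ 684; Total monthly debts = (2,455 + 105 + 210 + 1,935) = 4,705. DTI: 4,705 ÷ 10,000 = 47%, within the 50% cap
Loan-to-value = 406,800/542,500 = 75% — pass (95% max)
Score 691 is in the 684–728 band; LTV 75% is in the 73.01–83% band → 8%.

8%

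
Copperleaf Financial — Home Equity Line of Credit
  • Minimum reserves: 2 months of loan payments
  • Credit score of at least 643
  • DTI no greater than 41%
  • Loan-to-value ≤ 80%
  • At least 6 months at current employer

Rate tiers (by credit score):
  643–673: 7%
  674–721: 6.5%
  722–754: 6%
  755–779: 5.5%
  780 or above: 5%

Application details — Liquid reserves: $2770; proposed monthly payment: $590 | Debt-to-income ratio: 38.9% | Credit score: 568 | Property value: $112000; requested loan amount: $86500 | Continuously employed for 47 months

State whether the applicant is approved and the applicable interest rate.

Credit score 568 < 643 (below minimum)
Employment 47 ≥ 6 months
DTI 38.9% is within the 41% limit
Reserves = 2,770/590 = 4.7 months ≥ 2
Loan-to-value = 86,500/112,000 = 77.2% — pass (80% max)
Not all requirements met → denied.

Denied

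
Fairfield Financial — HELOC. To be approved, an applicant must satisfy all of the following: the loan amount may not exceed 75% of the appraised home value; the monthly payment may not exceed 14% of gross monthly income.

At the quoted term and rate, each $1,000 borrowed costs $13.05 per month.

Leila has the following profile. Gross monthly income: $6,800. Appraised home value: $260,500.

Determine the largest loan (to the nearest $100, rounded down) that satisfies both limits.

Payment cap: 14% × $6,800 = $952/month.
At $13.05 per $1,000, that supports 952/13.05 × 1,000 ≈ $72,950 → $72,900.
LTV cap: 75% × $260,500 = $195,375 → $195,300.
Binding constraint: payment-to-income.

$72,900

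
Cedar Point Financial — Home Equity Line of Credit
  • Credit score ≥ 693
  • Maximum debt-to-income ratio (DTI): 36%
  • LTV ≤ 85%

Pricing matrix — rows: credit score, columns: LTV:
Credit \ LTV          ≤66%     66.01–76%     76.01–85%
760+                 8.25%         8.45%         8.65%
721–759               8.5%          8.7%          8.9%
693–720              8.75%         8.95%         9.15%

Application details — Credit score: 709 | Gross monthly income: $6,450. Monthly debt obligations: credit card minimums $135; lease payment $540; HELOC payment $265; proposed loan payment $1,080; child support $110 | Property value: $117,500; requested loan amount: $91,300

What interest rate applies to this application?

9.15%

Credit score 709 ≥ 693; Total monthly debts = (135 + 540 + 265 + 1,080 + 110) = 2,130. DTI = 2,130/6,450 = 33% ≤ 36%
LTV: 91,300 ÷ 117,500 = 77.7%, within 85% cap
Score 709 is in the 693–720 band; LTV 77.7% is in the 76.01–85% band → 9.15%.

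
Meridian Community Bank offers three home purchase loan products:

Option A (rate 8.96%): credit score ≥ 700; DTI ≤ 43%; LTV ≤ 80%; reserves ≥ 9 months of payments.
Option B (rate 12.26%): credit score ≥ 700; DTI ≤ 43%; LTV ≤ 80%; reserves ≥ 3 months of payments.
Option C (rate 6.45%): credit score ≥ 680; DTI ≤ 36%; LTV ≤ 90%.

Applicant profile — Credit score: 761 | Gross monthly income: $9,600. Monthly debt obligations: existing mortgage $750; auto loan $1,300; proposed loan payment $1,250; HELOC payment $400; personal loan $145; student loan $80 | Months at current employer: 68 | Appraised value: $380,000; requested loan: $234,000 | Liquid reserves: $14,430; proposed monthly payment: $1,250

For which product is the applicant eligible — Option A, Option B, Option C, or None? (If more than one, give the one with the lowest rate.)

Option A

Total debts = (750 + 1,300 + 1,250 + 400 + 145 + 80) = 3,925; DTI = 3,925/9,600 = 40.9%.
LTV = 234,000/380,000 = 61.6%.
Reserves = 14,430/1,250 = 11.5 months.
Option A: score 761 ≥ 700; DTI 40.9% ≤ 43%; LTV 61.6% ≤ 80%; reserves 11.5 ≥ 9 mo → qualifies.
Option B: score 761 ≥ 700; DTI 40.9% ≤ 43%; LTV 61.6% ≤ 80%; reserves 11.5 ≥ 3 mo → qualifies.
Option C: score 761 ≥ 680; DTI 40.9% > 36%; LTV 61.6% ≤ 90% → does not qualify.
Qualifying: Option A, Option B. Lowest rate is 8.96% → Option A.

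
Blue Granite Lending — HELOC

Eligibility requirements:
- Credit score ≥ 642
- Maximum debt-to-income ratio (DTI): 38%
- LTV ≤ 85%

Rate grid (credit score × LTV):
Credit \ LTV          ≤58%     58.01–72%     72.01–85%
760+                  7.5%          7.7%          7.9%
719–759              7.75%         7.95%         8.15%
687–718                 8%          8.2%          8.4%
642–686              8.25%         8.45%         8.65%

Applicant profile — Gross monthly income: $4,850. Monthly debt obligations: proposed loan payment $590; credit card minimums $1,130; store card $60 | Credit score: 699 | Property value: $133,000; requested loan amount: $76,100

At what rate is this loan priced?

8%

Credit score 699 ≥ 642; Total monthly debts = (590 + 1,130 + 60) = 1,780. DTI: 1,780 ÷ 4,850 = 36.7%, within the 38% cap
Loan-to-value = 76,100/133,000 = 57.2% — pass (85% max)
Credit 699 → row 687–718; LTV 57.2% → column ≤58%. Grid cell → 8%.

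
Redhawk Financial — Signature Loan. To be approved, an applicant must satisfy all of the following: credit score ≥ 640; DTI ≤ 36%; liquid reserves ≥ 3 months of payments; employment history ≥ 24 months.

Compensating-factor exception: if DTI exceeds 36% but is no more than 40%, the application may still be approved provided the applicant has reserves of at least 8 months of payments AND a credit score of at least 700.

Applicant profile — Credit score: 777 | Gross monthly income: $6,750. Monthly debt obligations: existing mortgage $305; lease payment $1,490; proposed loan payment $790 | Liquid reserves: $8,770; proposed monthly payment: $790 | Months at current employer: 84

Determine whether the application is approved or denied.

Credit score 777 ≥ 640 (meets base)
Total debts = (305 + 1,490 + 790) = 2,585. DTI = 2,585/6,750 = 38.3% > 36% — standard DTI limit exceeded.
Reserves = 8,770/790 = 11.1 months ≥ 3
Employment 84 ≥ 24 months
38.3% falls in the override range (36%–40%), so the compensating-factor test applies.
Reserves 11.1 ≥ 8 months; credit score 777 ≥ 700.
Both compensating conditions met → exception applies.

Approved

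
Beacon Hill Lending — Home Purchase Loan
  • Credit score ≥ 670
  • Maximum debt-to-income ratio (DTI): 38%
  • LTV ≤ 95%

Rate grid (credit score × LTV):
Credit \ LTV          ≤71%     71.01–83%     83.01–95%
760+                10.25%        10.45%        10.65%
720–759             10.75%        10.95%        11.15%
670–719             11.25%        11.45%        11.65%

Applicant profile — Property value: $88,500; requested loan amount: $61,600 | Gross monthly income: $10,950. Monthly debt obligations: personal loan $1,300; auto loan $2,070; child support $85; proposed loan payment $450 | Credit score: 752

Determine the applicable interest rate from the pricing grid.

Credit score 752 ≥ 670; Total monthly debts = (1,300 + 2,070 + 85 + 450) = 3,905. DTI: 3,905 ÷ 10,950 = 35.7%, within the 38% cap
Loan-to-value = 61,600/88,500 = 69.6% — pass (95% max)
Score 752 is in the 720–759 band; LTV 69.6% is in the ≤71% band → 10.75%.

10.75%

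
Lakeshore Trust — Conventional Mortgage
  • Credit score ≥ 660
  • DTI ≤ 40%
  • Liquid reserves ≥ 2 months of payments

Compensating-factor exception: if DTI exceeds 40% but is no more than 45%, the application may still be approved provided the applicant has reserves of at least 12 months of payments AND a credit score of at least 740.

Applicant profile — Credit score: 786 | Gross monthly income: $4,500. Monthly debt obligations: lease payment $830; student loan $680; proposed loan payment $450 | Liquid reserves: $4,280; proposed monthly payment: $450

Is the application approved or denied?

Credit score 786 ≥ 660 (meets base)
Total debts = (830 + 680 + 450) = 1,960. DTI: 1,960 ÷ 4,500 = 43.6%, over the 40% base limit.
Reserves = 4,280/450 = 9.5 months ≥ 2
43.6% falls in the override range (40%–45%), so the compensating-factor test applies.
Reserves 9.5 < 12 months; credit score 786 ≥ 740.
Compensating-factor requirement not fully met.

Denied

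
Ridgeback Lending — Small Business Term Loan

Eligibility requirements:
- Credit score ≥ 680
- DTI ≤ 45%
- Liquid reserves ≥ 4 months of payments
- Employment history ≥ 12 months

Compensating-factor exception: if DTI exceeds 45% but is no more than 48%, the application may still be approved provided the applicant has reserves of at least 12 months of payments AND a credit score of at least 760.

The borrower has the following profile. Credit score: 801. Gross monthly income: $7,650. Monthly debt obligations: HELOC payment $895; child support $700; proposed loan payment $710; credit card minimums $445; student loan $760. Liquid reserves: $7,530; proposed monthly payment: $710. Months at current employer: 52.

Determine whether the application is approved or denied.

Denied

Credit score 801 ≥ 680 (meets base)
Total debts = (895 + 700 + 710 + 445 + 760) = 3,510. DTI = 3,510/7,650 = 45.9% > 45% — standard DTI limit exceeded.
Reserves: 7,530 ÷ 710 = 10.6 months (meets 4-month minimum)
Employment 52 ≥ 12 months
DTI 45.9% is within the 45%–48% exception band; checking compensating factors.
Reserves 10.6 < 12 months; credit score 801 ≥ 760.
Override conditions not both satisfied; exception does not apply.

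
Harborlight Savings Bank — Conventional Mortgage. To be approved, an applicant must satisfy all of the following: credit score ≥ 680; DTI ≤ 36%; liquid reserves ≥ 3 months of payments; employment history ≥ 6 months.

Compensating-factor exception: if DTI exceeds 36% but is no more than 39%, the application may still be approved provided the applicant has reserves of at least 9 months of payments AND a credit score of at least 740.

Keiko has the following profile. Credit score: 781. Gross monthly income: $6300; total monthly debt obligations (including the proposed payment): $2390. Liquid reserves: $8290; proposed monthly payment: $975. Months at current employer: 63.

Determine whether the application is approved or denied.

Denied

Credit score 781 ≥ 680 (meets base)
DTI: 2,390 ÷ 6,300 = 37.9%, over the 36% base limit.
Reserves: 8,290 ÷ 975 = 8.5 months (meets 3-month minimum)
Employment 63 ≥ 6 months
37.9% falls in the override range (36%–39%), so the compensating-factor test applies.
Reserves 8.5 < 9 months; credit score 781 ≥ 740.
Compensating-factor requirement not fully met.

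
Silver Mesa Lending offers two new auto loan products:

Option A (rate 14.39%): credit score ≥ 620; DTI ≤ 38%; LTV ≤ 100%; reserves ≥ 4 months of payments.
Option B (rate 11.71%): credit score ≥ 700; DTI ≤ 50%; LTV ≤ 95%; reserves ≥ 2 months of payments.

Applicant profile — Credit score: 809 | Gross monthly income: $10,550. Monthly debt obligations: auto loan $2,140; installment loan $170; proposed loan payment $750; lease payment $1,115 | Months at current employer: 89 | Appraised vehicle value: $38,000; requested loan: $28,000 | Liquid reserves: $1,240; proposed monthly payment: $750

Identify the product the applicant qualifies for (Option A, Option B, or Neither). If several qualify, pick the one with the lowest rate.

Neither

Total debts = (2,140 + 170 + 750 + 1,115) = 4,175; DTI = 4,175/10,550 = 39.6%.
LTV = 28,000/38,000 = 73.7%.
Reserves = 1,240/750 = 1.7 months.
Option A: score 809 ≥ 620; DTI 39.6% > 38%; LTV 73.7% ≤ 100%; reserves 1.7 < 4 mo → does not qualify.
Option B: score 809 ≥ 700; DTI 39.6% ≤ 50%; LTV 73.7% ≤ 95%; reserves 1.7 < 2 mo → does not qualify.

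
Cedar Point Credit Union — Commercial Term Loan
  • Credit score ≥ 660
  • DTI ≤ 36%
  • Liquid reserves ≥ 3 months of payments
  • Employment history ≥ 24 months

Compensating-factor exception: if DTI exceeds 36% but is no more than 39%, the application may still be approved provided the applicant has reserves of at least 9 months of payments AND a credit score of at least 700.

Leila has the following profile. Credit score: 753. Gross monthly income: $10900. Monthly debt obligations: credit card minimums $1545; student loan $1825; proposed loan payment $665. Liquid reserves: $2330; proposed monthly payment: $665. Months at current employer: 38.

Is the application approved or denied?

Credit score 753 ≥ 660 (meets base)
Total debts = (1,545 + 1,825 + 665) = 4,035. DTI: 4,035 ÷ 10,900 = 37%, over the 36% base limit.
Liquid reserves cover 2,330/665 = 3.5 months — ≥ 3 required
Employment 38 ≥ 24 months
DTI 37% is within the 36%–39% exception band; checking compensating factors.
Reserves 3.5 < 9 months; credit score 753 ≥ 700.
Override conditions not both satisfied; exception does not apply.

Denied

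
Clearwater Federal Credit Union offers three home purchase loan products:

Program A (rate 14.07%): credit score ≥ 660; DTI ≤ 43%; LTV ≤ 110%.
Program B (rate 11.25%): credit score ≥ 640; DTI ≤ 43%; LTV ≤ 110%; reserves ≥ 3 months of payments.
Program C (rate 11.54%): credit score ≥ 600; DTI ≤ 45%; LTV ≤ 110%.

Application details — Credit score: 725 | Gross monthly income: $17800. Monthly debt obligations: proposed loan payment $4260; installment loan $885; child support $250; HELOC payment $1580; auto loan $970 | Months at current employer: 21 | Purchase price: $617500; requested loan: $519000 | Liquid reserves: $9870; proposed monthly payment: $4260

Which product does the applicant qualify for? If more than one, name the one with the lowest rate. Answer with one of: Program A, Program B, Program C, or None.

Program C

Total debts = (4,260 + 885 + 250 + 1,580 + 970) = 7,945; DTI = 7,945/17,800 = 44.6%.
LTV = 519,000/617,500 = 84%.
Reserves = 9,870/4,260 = 2.3 months.
Program A: score 725 ≥ 660; DTI 44.6% > 43%; LTV 84% ≤ 110% → does not qualify.
Program B: score 725 ≥ 640; DTI 44.6% > 43%; LTV 84% ≤ 110%; reserves 2.3 < 3 mo → does not qualify.
Program C: score 725 ≥ 600; DTI 44.6% ≤ 45%; LTV 84% ≤ 110% → qualifies.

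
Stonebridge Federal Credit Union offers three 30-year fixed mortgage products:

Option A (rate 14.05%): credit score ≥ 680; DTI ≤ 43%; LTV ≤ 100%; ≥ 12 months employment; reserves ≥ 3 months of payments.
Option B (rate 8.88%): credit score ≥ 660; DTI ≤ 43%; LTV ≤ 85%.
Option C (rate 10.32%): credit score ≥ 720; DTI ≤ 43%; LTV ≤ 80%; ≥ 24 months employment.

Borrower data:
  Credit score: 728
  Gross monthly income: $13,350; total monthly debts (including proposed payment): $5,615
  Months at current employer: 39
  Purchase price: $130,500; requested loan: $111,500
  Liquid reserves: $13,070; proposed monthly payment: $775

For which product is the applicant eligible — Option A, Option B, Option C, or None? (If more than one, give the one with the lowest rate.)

Option A

DTI = 5,615/13,350 = 42.1%.
LTV = 111,500/130,500 = 85.4%.
Reserves = 13,070/775 = 16.9 months.
Option A: score 728 ≥ 680; DTI 42.1% ≤ 43%; LTV 85.4% ≤ 100%; employment 39 ≥ 12 mo; reserves 16.9 ≥ 3 mo → qualifies.
Option B: score 728 ≥ 660; DTI 42.1% ≤ 43%; LTV 85.4% > 85% → does not qualify.
Option C: score 728 ≥ 720; DTI 42.1% ≤ 43%; LTV 85.4% > 80%; employment 39 ≥ 24 mo → does not qualify.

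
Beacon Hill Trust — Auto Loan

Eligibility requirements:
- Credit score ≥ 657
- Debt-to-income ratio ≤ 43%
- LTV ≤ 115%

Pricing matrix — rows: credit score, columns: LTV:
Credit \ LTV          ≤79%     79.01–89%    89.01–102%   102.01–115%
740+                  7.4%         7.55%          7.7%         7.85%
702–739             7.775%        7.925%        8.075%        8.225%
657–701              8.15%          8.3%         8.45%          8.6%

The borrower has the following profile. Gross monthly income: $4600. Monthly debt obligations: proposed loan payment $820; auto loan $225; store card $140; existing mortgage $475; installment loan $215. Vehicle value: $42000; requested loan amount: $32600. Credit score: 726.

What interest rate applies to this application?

Credit score 726 ≥ 657; Total monthly debts = (820 + 225 + 140 + 475 + 215) = 1,875. DTI: 1,875 ÷ 4,600 = 40.8%, within the 43% cap
Loan-to-value = 32,600/42,000 = 77.6% — pass (115% max)
Row: 726 falls in 702–739. Column: 77.6% falls in ≤79%. Rate = 7.775%.

7.775%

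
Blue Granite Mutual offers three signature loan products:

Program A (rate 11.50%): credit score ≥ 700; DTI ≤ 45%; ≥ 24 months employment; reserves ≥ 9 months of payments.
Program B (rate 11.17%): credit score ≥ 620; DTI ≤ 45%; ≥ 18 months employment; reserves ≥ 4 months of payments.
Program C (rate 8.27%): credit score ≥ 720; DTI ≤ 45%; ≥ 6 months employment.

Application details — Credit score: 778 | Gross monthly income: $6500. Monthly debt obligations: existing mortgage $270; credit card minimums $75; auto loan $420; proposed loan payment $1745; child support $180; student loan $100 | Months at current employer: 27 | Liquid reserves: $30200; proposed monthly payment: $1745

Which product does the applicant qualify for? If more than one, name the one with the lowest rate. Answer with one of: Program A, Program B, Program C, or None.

Total debts = (270 + 75 + 420 + 1,745 + 180 + 100) = 2,790; DTI = 2,790/6,500 = 42.9%.
Reserves = 30,200/1,745 = 17.3 months.
Program A: score 778 ≥ 700; DTI 42.9% ≤ 45%; employment 27 ≥ 24 mo; reserves 17.3 ≥ 9 mo → qualifies.
Program B: score 778 ≥ 620; DTI 42.9% ≤ 45%; employment 27 ≥ 18 mo; reserves 17.3 ≥ 4 mo → qualifies.
Program C: score 778 ≥ 720; DTI 42.9% ≤ 45%; employment 27 ≥ 6 mo → qualifies.
Qualifying: Program A, Program B, Program C. Lowest rate is 8.27% → Program C.

Program C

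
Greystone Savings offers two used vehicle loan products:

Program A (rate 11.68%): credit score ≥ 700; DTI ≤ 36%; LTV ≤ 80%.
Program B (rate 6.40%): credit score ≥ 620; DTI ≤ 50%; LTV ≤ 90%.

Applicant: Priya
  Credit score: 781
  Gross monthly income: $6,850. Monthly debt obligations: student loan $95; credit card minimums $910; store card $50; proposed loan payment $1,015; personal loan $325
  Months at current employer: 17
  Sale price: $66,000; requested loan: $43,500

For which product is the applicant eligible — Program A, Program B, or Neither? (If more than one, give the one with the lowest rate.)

Total debts = (95 + 910 + 50 + 1,015 + 325) = 2,395; DTI = 2,395/6,850 = 35%.
LTV = 43,500/66,000 = 65.9%.
Program A: score 781 ≥ 700; DTI 35% ≤ 36%; LTV 65.9% ≤ 80% → qualifies.
Program B: score 781 ≥ 620; DTI 35% ≤ 50%; LTV 65.9% ≤ 90% → qualifies.
Qualifying: Program A, Program B. Lowest rate is 6.40% → Program B.

Program B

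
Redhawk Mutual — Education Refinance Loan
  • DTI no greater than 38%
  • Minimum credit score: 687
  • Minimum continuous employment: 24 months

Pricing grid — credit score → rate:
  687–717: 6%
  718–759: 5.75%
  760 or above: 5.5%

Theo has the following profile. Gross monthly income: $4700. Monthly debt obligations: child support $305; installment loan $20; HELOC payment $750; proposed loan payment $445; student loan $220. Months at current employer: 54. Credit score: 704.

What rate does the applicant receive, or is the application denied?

Approved at 6%

Credit score 704 ≥ 687 (meets minimum)
Employment 54 ≥ 24 months
Total monthly debts = (305 + 20 + 750 + 445 + 220) = 1,740. Debt-to-income = 1,740/4,700 = 37% — meets 38% limit
All requirements met. Score 704 falls in the 687–717 tier → 6%.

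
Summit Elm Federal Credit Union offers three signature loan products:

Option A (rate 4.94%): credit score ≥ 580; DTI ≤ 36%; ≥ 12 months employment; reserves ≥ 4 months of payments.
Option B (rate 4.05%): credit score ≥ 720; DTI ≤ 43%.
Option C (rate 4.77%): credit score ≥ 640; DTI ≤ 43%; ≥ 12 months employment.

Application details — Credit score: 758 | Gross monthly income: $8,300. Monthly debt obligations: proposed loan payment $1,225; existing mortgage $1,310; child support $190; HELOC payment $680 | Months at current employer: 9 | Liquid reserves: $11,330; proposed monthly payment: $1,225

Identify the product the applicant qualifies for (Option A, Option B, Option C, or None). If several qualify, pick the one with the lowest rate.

Option B

Total debts = (1,225 + 1,310 + 190 + 680) = 3,405; DTI = 3,405/8,300 = 41%.
Reserves = 11,330/1,225 = 9.2 months.
Option A: score 758 ≥ 580; DTI 41% > 36%; employment 9 < 12 mo; reserves 9.2 ≥ 4 mo → does not qualify.
Option B: score 758 ≥ 720; DTI 41% ≤ 43% → qualifies.
Option C: score 758 ≥ 640; DTI 41% ≤ 43%; employment 9 < 12 mo → does not qualify.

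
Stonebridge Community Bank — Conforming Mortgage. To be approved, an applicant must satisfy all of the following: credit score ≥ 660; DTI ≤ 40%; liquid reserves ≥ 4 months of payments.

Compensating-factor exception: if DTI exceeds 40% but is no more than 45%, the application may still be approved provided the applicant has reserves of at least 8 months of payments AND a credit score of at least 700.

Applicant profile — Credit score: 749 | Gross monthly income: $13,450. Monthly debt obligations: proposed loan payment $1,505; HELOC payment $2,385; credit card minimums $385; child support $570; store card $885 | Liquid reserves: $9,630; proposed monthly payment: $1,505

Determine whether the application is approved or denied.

Denied

Credit score 749 ≥ 660 (meets base)
Total debts = (1,505 + 2,385 + 385 + 570 + 885) = 5,730. DTI: 5,730 ÷ 13,450 = 42.6%, over the 40% base limit.
Liquid reserves cover 9,630/1,505 = 6.4 months — ≥ 4 required
42.6% falls in the override range (40%–45%), so the compensating-factor test applies.
Override check — reserves: 6.4 mo (short of 8); score: 749 (ok).
Override conditions not both satisfied; exception does not apply.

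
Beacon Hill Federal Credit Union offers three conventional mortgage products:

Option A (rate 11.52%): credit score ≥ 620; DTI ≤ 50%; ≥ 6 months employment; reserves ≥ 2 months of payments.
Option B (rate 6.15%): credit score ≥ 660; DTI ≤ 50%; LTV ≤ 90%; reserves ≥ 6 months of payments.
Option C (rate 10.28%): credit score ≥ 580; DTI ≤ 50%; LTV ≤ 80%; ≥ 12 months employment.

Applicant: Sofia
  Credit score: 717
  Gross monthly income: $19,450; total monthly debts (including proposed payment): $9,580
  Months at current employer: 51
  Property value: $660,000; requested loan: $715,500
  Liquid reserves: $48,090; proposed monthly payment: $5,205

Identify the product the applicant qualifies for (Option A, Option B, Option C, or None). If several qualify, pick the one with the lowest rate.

Option A

DTI = 9,580/19,450 = 49.3%.
LTV = 715,500/660,000 = 108.4%.
Reserves = 48,090/5,205 = 9.2 months.
Option A: score 717 ≥ 620; DTI 49.3% ≤ 50%; employment 51 ≥ 6 mo; reserves 9.2 ≥ 2 mo → qualifies.
Option B: score 717 ≥ 660; DTI 49.3% ≤ 50%; LTV 108.4% > 90%; reserves 9.2 ≥ 6 mo → does not qualify.
Option C: score 717 ≥ 580; DTI 49.3% ≤ 50%; LTV 108.4% > 80%; employment 51 ≥ 12 mo → does not qualify.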